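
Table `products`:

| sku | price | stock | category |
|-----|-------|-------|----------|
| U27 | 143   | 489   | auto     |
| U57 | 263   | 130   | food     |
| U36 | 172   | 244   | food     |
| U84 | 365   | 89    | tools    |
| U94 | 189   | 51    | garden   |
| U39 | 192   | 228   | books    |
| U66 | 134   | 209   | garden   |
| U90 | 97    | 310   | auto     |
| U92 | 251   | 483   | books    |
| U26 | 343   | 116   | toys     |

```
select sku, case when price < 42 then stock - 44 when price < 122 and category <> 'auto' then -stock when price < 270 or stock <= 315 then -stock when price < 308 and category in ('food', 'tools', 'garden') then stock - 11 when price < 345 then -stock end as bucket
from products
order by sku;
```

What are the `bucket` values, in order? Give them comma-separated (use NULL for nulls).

sku=U26: price < 270 or stock <= 315 → -116
sku=U27: price < 270 or stock <= 315 → -489
sku=U36: price < 270 or stock <= 315 → -244
sku=U39: price < 270 or stock <= 315 → -228
sku=U57: price < 270 or stock <= 315 → -130
sku=U66: price < 270 or stock <= 315 → -209
sku=U84: price < 270 or stock <= 315 → -89
sku=U90: price < 270 or stock <= 315 → -310
sku=U92: price < 270 or stock <= 315 → -483
sku=U94: price < 270 or stock <= 315 → -51

-116, -489, -244, -228, -130, -209, -89, -310, -483, -51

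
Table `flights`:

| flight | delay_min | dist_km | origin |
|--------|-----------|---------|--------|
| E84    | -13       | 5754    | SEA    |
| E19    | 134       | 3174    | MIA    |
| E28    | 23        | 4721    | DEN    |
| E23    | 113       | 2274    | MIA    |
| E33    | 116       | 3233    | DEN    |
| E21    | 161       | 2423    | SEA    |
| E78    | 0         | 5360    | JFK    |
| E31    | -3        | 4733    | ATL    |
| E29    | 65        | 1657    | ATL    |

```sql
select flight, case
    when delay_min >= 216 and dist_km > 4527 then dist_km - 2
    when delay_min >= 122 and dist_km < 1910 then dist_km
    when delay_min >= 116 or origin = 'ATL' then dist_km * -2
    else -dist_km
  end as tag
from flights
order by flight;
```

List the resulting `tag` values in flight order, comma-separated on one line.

flight=E19: delay_min >= 116 or origin = 'ATL' → -6348
flight=E21: delay_min >= 116 or origin = 'ATL' → -4846
flight=E23: ELSE → -2274
flight=E28: ELSE → -4721
flight=E29: delay_min >= 116 or origin = 'ATL' → -3314
flight=E31: delay_min >= 116 or origin = 'ATL' → -9466
flight=E33: delay_min >= 116 or origin = 'ATL' → -6466
flight=E78: ELSE → -5360
flight=E84: ELSE → -5754

-6348, -4846, -2274, -4721, -3314, -9466, -6466, -5360, -5754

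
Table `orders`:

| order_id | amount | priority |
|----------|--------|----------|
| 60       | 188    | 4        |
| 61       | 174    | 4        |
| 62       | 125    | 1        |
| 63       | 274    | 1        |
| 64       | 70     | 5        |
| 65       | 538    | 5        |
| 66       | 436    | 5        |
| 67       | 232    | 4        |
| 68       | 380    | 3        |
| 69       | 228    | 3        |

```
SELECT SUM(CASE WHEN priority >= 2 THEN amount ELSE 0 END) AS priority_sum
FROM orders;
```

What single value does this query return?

2246

order_id=60: ✓ → 188
order_id=61: ✓ → 174
order_id=62: ✗
order_id=63: ✗
order_id=64: ✓ → 70
order_id=65: ✓ → 538
order_id=66: ✓ → 436
order_id=67: ✓ → 232
order_id=68: ✓ → 380
order_id=69: ✓ → 228
priority_sum = 188 + 174 + 70 + 538 + 436 + 232 + 380 + 228 = 2246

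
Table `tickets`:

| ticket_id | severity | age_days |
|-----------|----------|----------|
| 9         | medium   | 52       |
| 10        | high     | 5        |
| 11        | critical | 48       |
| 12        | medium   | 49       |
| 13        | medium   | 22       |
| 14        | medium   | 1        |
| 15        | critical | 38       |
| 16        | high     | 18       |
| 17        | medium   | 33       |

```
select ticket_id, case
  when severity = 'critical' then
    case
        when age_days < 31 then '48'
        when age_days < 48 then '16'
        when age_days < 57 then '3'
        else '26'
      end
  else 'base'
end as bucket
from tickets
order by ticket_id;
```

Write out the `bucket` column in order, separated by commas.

ticket_id=9: severity='medium' → outer ELSE → base
ticket_id=10: severity='high' → outer ELSE → base
ticket_id=11: severity='critical' → inner[age_days < 57] → 3
ticket_id=12: severity='medium' → outer ELSE → base
ticket_id=13: severity='medium' → outer ELSE → base
ticket_id=14: severity='medium' → outer ELSE → base
ticket_id=15: severity='critical' → inner[age_days < 48] → 16
ticket_id=16: severity='high' → outer ELSE → base
ticket_id=17: severity='medium' → outer ELSE → base

base, base, 3, base, base, base, 16, base, base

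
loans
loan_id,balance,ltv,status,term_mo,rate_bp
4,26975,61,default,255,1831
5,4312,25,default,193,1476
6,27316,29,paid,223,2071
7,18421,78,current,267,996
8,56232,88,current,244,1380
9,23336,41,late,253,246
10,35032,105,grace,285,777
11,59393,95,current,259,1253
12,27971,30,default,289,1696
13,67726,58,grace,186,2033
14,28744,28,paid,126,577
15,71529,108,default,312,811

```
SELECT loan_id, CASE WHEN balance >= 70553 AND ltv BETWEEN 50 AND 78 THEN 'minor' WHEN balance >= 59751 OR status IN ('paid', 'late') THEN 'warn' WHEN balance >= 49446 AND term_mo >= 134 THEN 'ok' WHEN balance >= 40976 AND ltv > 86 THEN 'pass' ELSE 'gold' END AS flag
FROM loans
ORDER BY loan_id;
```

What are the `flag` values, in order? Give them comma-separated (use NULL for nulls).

loan_id=4: ELSE → gold
loan_id=5: ELSE → gold
loan_id=6: balance >= 59751 OR status IN ('paid', 'late') → warn
loan_id=7: ELSE → gold
loan_id=8: balance >= 49446 AND term_mo >= 134 → ok
loan_id=9: balance >= 59751 OR status IN ('paid', 'late') → warn
loan_id=10: ELSE → gold
loan_id=11: balance >= 49446 AND term_mo >= 134 → ok
loan_id=12: ELSE → gold
loan_id=13: balance >= 59751 OR status IN ('paid', 'late') → warn
loan_id=14: balance >= 59751 OR status IN ('paid', 'late') → warn
loan_id=15: balance >= 59751 OR status IN ('paid', 'late') → warn

gold, gold, warn, gold, ok, warn, gold, ok, gold, warn, warn, warn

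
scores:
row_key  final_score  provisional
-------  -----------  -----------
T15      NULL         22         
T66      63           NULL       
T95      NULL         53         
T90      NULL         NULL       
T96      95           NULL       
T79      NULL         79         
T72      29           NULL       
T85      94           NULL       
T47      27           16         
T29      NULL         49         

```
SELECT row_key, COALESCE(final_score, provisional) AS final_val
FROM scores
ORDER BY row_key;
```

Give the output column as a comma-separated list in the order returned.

22, 49, 27, 63, 29, 79, 94, NULL, 53, 95

row_key=T15: final_score=NULL, provisional=22 → 22
row_key=T29: final_score=NULL, provisional=49 → 49
row_key=T47: final_score=27 → 27
row_key=T66: final_score=63 → 63
row_key=T72: final_score=29 → 29
row_key=T79: final_score=NULL, provisional=79 → 79
row_key=T85: final_score=94 → 94
row_key=T90: final_score=NULL, provisional=NULL (all NULL) → NULL
row_key=T95: final_score=NULL, provisional=53 → 53
row_key=T96: final_score=95 → 95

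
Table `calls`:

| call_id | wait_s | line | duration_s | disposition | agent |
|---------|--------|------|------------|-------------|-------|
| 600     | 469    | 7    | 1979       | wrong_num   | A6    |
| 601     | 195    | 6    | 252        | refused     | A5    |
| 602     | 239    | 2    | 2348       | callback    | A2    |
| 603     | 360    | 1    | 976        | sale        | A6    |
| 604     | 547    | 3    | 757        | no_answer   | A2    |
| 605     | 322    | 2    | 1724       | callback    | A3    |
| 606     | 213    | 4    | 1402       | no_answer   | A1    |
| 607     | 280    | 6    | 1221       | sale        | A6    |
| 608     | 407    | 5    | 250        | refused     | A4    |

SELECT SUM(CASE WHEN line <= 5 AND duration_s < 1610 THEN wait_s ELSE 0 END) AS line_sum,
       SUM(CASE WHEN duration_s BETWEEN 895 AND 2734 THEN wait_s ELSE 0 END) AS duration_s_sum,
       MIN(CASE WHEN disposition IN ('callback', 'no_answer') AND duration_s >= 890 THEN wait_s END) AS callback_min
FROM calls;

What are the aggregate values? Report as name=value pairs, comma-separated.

line_sum=1527, duration_s_sum=1883, callback_min=213

[line_sum: line <= 5 AND duration_s < 1610]
call_id=600: ✗
call_id=601: ✗
call_id=602: ✗
call_id=603: ✓ → 360
call_id=604: ✓ → 547
call_id=605: ✗
call_id=606: ✓ → 213
call_id=607: ✗
call_id=608: ✓ → 407
line_sum = 360 + 547 + 213 + 407 = 1527
—
[duration_s_sum: duration_s BETWEEN 895 AND 2734]
call_id=600: ✓ → 469
call_id=601: ✗
call_id=602: ✓ → 239
call_id=603: ✓ → 360
call_id=604: ✗
call_id=605: ✓ → 322
call_id=606: ✓ → 213
call_id=607: ✓ → 280
call_id=608: ✗
duration_s_sum = 469 + 239 + 360 + 322 + 213 + 280 = 1883
—
[callback_min: disposition IN ('callback', 'no_answer') AND duration_s >= 890]
call_id=600: ✗
call_id=601: ✗
call_id=602: ✓ → 239
call_id=603: ✗
call_id=604: ✗
call_id=605: ✓ → 322
call_id=606: ✓ → 213
call_id=607: ✗
call_id=608: ✗
callback_min = MIN(239, 322, 213) = 213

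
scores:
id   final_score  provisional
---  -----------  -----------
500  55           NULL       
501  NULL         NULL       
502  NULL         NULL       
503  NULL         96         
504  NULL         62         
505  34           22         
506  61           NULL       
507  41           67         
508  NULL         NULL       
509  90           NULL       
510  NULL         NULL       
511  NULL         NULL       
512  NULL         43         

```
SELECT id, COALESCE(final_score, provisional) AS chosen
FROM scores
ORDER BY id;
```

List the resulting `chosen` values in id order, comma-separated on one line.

id=500: final_score=55 → 55
id=501: final_score=NULL, provisional=NULL (all NULL) → NULL
id=502: final_score=NULL, provisional=NULL (all NULL) → NULL
id=503: final_score=NULL, provisional=96 → 96
id=504: final_score=NULL, provisional=62 → 62
id=505: final_score=34 → 34
id=506: final_score=61 → 61
id=507: final_score=41 → 41
id=508: final_score=NULL, provisional=NULL (all NULL) → NULL
id=509: final_score=90 → 90
id=510: final_score=NULL, provisional=NULL (all NULL) → NULL
id=511: final_score=NULL, provisional=NULL (all NULL) → NULL
id=512: final_score=NULL, provisional=43 → 43

55, NULL, NULL, 96, 62, 34, 61, 41, NULL, 90, NULL, NULL, 43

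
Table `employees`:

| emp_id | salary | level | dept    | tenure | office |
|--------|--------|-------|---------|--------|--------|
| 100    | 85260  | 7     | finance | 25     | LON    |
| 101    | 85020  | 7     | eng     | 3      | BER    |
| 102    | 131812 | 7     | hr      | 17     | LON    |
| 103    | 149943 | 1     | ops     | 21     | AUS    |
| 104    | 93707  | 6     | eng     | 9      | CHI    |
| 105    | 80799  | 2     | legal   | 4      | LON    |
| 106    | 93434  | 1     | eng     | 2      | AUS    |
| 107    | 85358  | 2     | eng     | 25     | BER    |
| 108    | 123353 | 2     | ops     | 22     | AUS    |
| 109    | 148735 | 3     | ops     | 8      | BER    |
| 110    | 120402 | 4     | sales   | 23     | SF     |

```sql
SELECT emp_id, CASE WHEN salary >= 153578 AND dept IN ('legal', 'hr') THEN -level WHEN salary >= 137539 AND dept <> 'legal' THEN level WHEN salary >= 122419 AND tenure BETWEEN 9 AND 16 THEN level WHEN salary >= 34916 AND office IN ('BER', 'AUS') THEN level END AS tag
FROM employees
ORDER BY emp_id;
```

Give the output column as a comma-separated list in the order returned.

emp_id=100: (no match → NULL) → NULL
emp_id=101: salary >= 34916 AND office IN ('BER', 'AUS') → 7
emp_id=102: (no match → NULL) → NULL
emp_id=103: salary >= 137539 AND dept <> 'legal' → 1
emp_id=104: (no match → NULL) → NULL
emp_id=105: (no match → NULL) → NULL
emp_id=106: salary >= 34916 AND office IN ('BER', 'AUS') → 1
emp_id=107: salary >= 34916 AND office IN ('BER', 'AUS') → 2
emp_id=108: salary >= 34916 AND office IN ('BER', 'AUS') → 2
emp_id=109: salary >= 137539 AND dept <> 'legal' → 3
emp_id=110: (no match → NULL) → NULL

NULL, 7, NULL, 1, NULL, NULL, 1, 2, 2, 3, NULL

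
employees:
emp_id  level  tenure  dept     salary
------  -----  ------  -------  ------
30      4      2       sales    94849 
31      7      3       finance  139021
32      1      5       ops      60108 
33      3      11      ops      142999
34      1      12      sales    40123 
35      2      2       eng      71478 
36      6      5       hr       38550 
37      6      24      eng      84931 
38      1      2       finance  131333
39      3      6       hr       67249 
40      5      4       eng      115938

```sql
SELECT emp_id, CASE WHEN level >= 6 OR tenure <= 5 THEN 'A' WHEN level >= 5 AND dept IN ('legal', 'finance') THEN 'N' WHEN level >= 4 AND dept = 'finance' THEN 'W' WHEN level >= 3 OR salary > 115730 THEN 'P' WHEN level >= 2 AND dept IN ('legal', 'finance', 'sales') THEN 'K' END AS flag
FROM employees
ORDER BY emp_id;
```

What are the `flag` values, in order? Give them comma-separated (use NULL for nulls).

A, A, A, P, NULL, A, A, A, A, P, A

emp_id=30: level >= 6 OR tenure <= 5 → A
emp_id=31: level >= 6 OR tenure <= 5 → A
emp_id=32: level >= 6 OR tenure <= 5 → A
emp_id=33: level >= 3 OR salary > 115730 → P
emp_id=34: (no match → NULL) → NULL
emp_id=35: level >= 6 OR tenure <= 5 → A
emp_id=36: level >= 6 OR tenure <= 5 → A
emp_id=37: level >= 6 OR tenure <= 5 → A
emp_id=38: level >= 6 OR tenure <= 5 → A
emp_id=39: level >= 3 OR salary > 115730 → P
emp_id=40: level >= 6 OR tenure <= 5 → A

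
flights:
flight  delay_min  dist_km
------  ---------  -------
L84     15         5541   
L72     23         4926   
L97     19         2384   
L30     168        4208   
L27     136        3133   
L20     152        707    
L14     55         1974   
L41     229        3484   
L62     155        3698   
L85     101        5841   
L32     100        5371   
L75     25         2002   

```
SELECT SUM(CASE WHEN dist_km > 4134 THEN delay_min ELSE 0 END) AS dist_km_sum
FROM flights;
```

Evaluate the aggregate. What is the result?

407

flight=L84: ✓ → 15
flight=L72: ✓ → 23
flight=L97: ✗
flight=L30: ✓ → 168
flight=L27: ✗
flight=L20: ✗
flight=L14: ✗
flight=L41: ✗
flight=L62: ✗
flight=L85: ✓ → 101
flight=L32: ✓ → 100
flight=L75: ✗
dist_km_sum = 15 + 23 + 168 + 101 + 100 = 407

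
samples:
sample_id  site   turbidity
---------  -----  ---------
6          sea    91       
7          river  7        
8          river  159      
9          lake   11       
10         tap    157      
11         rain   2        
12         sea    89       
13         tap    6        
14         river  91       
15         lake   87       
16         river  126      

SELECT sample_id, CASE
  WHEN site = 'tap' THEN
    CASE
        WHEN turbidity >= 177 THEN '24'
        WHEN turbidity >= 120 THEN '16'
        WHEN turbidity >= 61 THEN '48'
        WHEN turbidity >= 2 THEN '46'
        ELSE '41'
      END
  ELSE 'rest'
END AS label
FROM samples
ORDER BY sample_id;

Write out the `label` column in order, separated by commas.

sample_id=6: site='sea' → outer ELSE → rest
sample_id=7: site='river' → outer ELSE → rest
sample_id=8: site='river' → outer ELSE → rest
sample_id=9: site='lake' → outer ELSE → rest
sample_id=10: site='tap' → inner[turbidity >= 120] → 16
sample_id=11: site='rain' → outer ELSE → rest
sample_id=12: site='sea' → outer ELSE → rest
sample_id=13: site='tap' → inner[turbidity >= 2] → 46
sample_id=14: site='river' → outer ELSE → rest
sample_id=15: site='lake' → outer ELSE → rest
sample_id=16: site='river' → outer ELSE → rest

rest, rest, rest, rest, 16, rest, rest, 46, rest, rest, rest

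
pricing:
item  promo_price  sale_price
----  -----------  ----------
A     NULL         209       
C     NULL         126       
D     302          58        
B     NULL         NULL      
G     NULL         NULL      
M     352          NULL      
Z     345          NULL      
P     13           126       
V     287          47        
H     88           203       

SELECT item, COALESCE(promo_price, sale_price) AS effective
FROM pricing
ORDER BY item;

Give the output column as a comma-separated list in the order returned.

item=A: promo_price=NULL, sale_price=209 → 209
item=B: promo_price=NULL, sale_price=NULL (all NULL) → NULL
item=C: promo_price=NULL, sale_price=126 → 126
item=D: promo_price=302 → 302
item=G: promo_price=NULL, sale_price=NULL (all NULL) → NULL
item=H: promo_price=88 → 88
item=M: promo_price=352 → 352
item=P: promo_price=13 → 13
item=V: promo_price=287 → 287
item=Z: promo_price=345 → 345

209, NULL, 126, 302, NULL, 88, 352, 13, 287, 345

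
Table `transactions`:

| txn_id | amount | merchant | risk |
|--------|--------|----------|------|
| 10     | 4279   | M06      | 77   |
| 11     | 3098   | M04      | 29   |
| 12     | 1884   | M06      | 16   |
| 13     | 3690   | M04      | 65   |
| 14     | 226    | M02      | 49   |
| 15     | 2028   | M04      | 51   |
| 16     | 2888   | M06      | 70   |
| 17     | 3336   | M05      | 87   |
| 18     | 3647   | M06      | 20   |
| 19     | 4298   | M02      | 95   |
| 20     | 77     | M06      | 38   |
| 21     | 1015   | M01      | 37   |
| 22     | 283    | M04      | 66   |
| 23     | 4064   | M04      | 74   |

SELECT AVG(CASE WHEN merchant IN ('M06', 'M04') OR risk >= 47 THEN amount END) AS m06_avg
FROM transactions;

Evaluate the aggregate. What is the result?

txn_id=10: ✓ → 4279
txn_id=11: ✓ → 3098
txn_id=12: ✓ → 1884
txn_id=13: ✓ → 3690
txn_id=14: ✓ → 226
txn_id=15: ✓ → 2028
txn_id=16: ✓ → 2888
txn_id=17: ✓ → 3336
txn_id=18: ✓ → 3647
txn_id=19: ✓ → 4298
txn_id=20: ✓ → 77
txn_id=21: ✗
txn_id=22: ✓ → 283
txn_id=23: ✓ → 4064
m06_avg = (4279 + 3098 + 1884 + 3690 + 226 + 2028 + 2888 + 3336 + 3647 + 4298 + 77 + 283 + 4064) / 13 = 2599.8461538462

2599.8461538462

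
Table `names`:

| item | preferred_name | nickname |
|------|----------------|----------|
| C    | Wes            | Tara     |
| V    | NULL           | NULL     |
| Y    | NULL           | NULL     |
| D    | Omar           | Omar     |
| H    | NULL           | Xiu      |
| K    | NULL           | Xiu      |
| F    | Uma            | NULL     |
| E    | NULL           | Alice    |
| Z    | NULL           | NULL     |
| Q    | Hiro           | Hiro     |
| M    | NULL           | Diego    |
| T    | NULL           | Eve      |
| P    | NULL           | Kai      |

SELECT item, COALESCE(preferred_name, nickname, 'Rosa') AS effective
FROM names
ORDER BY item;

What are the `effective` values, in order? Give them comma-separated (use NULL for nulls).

item=C: preferred_name=Wes → Wes
item=D: preferred_name=Omar → Omar
item=E: preferred_name=NULL, nickname=Alice → Alice
item=F: preferred_name=Uma → Uma
item=H: preferred_name=NULL, nickname=Xiu → Xiu
item=K: preferred_name=NULL, nickname=Xiu → Xiu
item=M: preferred_name=NULL, nickname=Diego → Diego
item=P: preferred_name=NULL, nickname=Kai → Kai
item=Q: preferred_name=Hiro → Hiro
item=T: preferred_name=NULL, nickname=Eve → Eve
item=V: preferred_name=NULL, nickname=NULL, → literal Rosa → Rosa
item=Y: preferred_name=NULL, nickname=NULL, → literal Rosa → Rosa
item=Z: preferred_name=NULL, nickname=NULL, → literal Rosa → Rosa

Wes, Omar, Alice, Uma, Xiu, Xiu, Diego, Kai, Hiro, Eve, Rosa, Rosa, Rosa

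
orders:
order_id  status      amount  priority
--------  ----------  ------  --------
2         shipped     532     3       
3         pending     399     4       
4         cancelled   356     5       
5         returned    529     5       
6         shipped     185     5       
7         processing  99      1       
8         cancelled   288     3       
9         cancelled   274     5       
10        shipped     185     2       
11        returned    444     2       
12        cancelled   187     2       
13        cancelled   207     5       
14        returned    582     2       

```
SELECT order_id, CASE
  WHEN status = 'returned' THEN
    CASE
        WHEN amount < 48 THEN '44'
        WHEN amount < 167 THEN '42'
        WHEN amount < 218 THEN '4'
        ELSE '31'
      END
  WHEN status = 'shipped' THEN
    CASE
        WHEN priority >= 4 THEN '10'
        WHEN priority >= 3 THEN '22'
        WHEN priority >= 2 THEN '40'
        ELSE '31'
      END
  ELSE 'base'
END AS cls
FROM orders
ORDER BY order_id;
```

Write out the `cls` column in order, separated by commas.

order_id=2: status='shipped' → inner[priority >= 3] → 22
order_id=3: status='pending' → outer ELSE → base
order_id=4: status='cancelled' → outer ELSE → base
order_id=5: status='returned' → inner[ELSE] → 31
order_id=6: status='shipped' → inner[priority >= 4] → 10
order_id=7: status='processing' → outer ELSE → base
order_id=8: status='cancelled' → outer ELSE → base
order_id=9: status='cancelled' → outer ELSE → base
order_id=10: status='shipped' → inner[priority >= 2] → 40
order_id=11: status='returned' → inner[ELSE] → 31
order_id=12: status='cancelled' → outer ELSE → base
order_id=13: status='cancelled' → outer ELSE → base
order_id=14: status='returned' → inner[ELSE] → 31

22, base, base, 31, 10, base, base, base, 40, 31, base, base, 31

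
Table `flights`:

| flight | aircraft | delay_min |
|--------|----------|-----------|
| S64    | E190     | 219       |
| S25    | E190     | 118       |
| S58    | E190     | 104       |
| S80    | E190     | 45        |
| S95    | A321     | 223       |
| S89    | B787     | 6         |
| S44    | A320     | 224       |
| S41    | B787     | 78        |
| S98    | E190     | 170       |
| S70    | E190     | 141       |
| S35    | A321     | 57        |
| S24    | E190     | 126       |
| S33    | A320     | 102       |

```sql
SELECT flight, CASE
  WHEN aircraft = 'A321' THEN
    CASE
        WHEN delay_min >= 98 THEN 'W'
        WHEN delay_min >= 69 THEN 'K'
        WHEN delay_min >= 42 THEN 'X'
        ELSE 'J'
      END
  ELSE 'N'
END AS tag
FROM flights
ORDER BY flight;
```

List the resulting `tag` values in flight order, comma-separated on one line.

flight=S24: aircraft='E190' → outer ELSE → N
flight=S25: aircraft='E190' → outer ELSE → N
flight=S33: aircraft='A320' → outer ELSE → N
flight=S35: aircraft='A321' → inner[delay_min >= 42] → X
flight=S41: aircraft='B787' → outer ELSE → N
flight=S44: aircraft='A320' → outer ELSE → N
flight=S58: aircraft='E190' → outer ELSE → N
flight=S64: aircraft='E190' → outer ELSE → N
flight=S70: aircraft='E190' → outer ELSE → N
flight=S80: aircraft='E190' → outer ELSE → N
flight=S89: aircraft='B787' → outer ELSE → N
flight=S95: aircraft='A321' → inner[delay_min >= 98] → W
flight=S98: aircraft='E190' → outer ELSE → N

N, N, N, X, N, N, N, N, N, N, N, W, N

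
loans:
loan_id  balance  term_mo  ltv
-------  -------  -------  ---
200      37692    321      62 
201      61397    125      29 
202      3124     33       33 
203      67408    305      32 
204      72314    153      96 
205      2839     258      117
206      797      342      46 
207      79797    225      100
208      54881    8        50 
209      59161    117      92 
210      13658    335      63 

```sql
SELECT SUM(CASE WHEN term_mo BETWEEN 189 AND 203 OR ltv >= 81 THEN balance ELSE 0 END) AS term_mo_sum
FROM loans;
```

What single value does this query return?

loan_id=200: ✗
loan_id=201: ✗
loan_id=202: ✗
loan_id=203: ✗
loan_id=204: ✓ → 72314
loan_id=205: ✓ → 2839
loan_id=206: ✗
loan_id=207: ✓ → 79797
loan_id=208: ✗
loan_id=209: ✓ → 59161
loan_id=210: ✗
term_mo_sum = 72314 + 2839 + 79797 + 59161 = 214111

214111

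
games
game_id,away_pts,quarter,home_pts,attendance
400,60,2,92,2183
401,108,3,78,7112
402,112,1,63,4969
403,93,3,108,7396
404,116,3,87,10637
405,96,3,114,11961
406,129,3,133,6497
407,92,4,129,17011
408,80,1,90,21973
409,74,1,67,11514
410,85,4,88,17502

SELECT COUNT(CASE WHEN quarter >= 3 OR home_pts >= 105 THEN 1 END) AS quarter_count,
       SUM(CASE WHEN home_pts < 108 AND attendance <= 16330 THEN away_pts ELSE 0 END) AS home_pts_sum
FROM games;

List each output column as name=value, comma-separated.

quarter_count=7, home_pts_sum=470

[quarter_count: quarter >= 3 OR home_pts >= 105]
game_id=400: ✗
game_id=401: ✓ → 1
game_id=402: ✗
game_id=403: ✓ → 1
game_id=404: ✓ → 1
game_id=405: ✓ → 1
game_id=406: ✓ → 1
game_id=407: ✓ → 1
game_id=408: ✗
game_id=409: ✗
game_id=410: ✓ → 1
quarter_count = COUNT(1, 1, 1, 1, 1, 1, 1) = 7
—
[home_pts_sum: home_pts < 108 AND attendance <= 16330]
game_id=400: ✓ → 60
game_id=401: ✓ → 108
game_id=402: ✓ → 112
game_id=403: ✗
game_id=404: ✓ → 116
game_id=405: ✗
game_id=406: ✗
game_id=407: ✗
game_id=408: ✗
game_id=409: ✓ → 74
game_id=410: ✗
home_pts_sum = 60 + 108 + 112 + 116 + 74 = 470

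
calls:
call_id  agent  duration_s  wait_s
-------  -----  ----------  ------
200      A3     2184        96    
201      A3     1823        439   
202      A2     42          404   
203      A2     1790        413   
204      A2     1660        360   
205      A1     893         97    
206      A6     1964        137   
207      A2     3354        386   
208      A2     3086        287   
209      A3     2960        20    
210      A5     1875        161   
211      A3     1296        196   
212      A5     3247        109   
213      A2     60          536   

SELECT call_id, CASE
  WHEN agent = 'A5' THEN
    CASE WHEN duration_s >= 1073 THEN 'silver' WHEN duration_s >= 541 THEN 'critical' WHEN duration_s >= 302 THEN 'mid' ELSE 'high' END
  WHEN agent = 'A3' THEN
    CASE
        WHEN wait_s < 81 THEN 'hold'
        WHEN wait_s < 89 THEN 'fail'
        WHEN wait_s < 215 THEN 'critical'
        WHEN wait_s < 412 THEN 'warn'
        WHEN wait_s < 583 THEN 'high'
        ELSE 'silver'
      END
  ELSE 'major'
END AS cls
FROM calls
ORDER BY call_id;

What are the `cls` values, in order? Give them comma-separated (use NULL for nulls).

call_id=200: agent='A3' → inner[wait_s < 215] → critical
call_id=201: agent='A3' → inner[wait_s < 583] → high
call_id=202: agent='A2' → outer ELSE → major
call_id=203: agent='A2' → outer ELSE → major
call_id=204: agent='A2' → outer ELSE → major
call_id=205: agent='A1' → outer ELSE → major
call_id=206: agent='A6' → outer ELSE → major
call_id=207: agent='A2' → outer ELSE → major
call_id=208: agent='A2' → outer ELSE → major
call_id=209: agent='A3' → inner[wait_s < 81] → hold
call_id=210: agent='A5' → inner[duration_s >= 1073] → silver
call_id=211: agent='A3' → inner[wait_s < 215] → critical
call_id=212: agent='A5' → inner[duration_s >= 1073] → silver
call_id=213: agent='A2' → outer ELSE → major

critical, high, major, major, major, major, major, major, major, hold, silver, critical, silver, major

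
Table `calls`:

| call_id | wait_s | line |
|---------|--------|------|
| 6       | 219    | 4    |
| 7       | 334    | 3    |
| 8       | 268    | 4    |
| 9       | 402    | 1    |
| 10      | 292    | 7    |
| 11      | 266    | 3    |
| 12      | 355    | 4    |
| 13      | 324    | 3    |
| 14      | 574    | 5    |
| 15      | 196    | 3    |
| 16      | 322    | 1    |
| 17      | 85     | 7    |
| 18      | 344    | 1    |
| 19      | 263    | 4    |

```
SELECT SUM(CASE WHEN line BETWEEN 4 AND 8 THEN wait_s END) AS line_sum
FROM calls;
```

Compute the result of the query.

2056

call_id=6: ✓ → 219
call_id=7: ✗
call_id=8: ✓ → 268
call_id=9: ✗
call_id=10: ✓ → 292
call_id=11: ✗
call_id=12: ✓ → 355
call_id=13: ✗
call_id=14: ✓ → 574
call_id=15: ✗
call_id=16: ✗
call_id=17: ✓ → 85
call_id=18: ✗
call_id=19: ✓ → 263
line_sum = 219 + 268 + 292 + 355 + 574 + 85 + 263 = 2056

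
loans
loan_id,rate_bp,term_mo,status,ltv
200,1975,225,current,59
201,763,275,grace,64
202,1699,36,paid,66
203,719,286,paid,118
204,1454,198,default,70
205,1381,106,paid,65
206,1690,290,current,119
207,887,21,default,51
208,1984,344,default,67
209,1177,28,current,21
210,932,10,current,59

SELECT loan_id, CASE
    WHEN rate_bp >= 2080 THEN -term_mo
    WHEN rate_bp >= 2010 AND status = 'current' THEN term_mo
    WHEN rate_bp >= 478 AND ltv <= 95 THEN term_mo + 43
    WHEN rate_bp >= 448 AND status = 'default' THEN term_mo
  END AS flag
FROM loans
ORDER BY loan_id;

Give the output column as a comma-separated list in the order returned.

loan_id=200: rate_bp >= 478 AND ltv <= 95 → 268
loan_id=201: rate_bp >= 478 AND ltv <= 95 → 318
loan_id=202: rate_bp >= 478 AND ltv <= 95 → 79
loan_id=203: (no match → NULL) → NULL
loan_id=204: rate_bp >= 478 AND ltv <= 95 → 241
loan_id=205: rate_bp >= 478 AND ltv <= 95 → 149
loan_id=206: (no match → NULL) → NULL
loan_id=207: rate_bp >= 478 AND ltv <= 95 → 64
loan_id=208: rate_bp >= 478 AND ltv <= 95 → 387
loan_id=209: rate_bp >= 478 AND ltv <= 95 → 71
loan_id=210: rate_bp >= 478 AND ltv <= 95 → 53

268, 318, 79, NULL, 241, 149, NULL, 64, 387, 71, 53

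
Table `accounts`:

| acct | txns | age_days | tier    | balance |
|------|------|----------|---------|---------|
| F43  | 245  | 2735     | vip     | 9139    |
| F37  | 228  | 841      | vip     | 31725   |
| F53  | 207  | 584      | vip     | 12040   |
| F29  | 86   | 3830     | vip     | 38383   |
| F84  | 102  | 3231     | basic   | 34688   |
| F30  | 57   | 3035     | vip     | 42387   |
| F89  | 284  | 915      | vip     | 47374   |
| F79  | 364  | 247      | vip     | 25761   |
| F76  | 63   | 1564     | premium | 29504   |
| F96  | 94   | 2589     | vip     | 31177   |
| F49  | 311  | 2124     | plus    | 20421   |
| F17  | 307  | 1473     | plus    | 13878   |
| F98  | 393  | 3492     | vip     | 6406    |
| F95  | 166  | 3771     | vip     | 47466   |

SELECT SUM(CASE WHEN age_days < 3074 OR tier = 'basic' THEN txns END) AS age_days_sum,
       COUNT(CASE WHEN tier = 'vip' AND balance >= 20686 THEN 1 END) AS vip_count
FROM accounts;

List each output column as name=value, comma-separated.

[age_days_sum: age_days < 3074 OR tier = 'basic']
acct=F43: ✓ → 245
acct=F37: ✓ → 228
acct=F53: ✓ → 207
acct=F29: ✗
acct=F84: ✓ → 102
acct=F30: ✓ → 57
acct=F89: ✓ → 284
acct=F79: ✓ → 364
acct=F76: ✓ → 63
acct=F96: ✓ → 94
acct=F49: ✓ → 311
acct=F17: ✓ → 307
acct=F98: ✗
acct=F95: ✗
age_days_sum = 245 + 228 + 207 + 102 + 57 + 284 + 364 + 63 + 94 + 311 + 307 = 2262
—
[vip_count: tier = 'vip' AND balance >= 20686]
acct=F43: ✗
acct=F37: ✓ → 1
acct=F53: ✗
acct=F29: ✓ → 1
acct=F84: ✗
acct=F30: ✓ → 1
acct=F89: ✓ → 1
acct=F79: ✓ → 1
acct=F76: ✗
acct=F96: ✓ → 1
acct=F49: ✗
acct=F17: ✗
acct=F98: ✗
acct=F95: ✓ → 1
vip_count = COUNT(1, 1, 1, 1, 1, 1, 1) = 7

age_days_sum=2262, vip_count=7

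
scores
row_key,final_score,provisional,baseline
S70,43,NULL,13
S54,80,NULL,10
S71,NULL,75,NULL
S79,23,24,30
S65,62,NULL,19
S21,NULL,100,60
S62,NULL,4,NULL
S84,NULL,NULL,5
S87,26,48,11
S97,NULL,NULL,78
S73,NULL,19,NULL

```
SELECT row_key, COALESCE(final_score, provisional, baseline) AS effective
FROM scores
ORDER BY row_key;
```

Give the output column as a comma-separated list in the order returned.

100, 80, 4, 62, 43, 75, 19, 23, 5, 26, 78

row_key=S21: final_score=NULL, provisional=100 → 100
row_key=S54: final_score=80 → 80
row_key=S62: final_score=NULL, provisional=4 → 4
row_key=S65: final_score=62 → 62
row_key=S70: final_score=43 → 43
row_key=S71: final_score=NULL, provisional=75 → 75
row_key=S73: final_score=NULL, provisional=19 → 19
row_key=S79: final_score=23 → 23
row_key=S84: final_score=NULL, provisional=NULL, baseline=5 → 5
row_key=S87: final_score=26 → 26
row_key=S97: final_score=NULL, provisional=NULL, baseline=78 → 78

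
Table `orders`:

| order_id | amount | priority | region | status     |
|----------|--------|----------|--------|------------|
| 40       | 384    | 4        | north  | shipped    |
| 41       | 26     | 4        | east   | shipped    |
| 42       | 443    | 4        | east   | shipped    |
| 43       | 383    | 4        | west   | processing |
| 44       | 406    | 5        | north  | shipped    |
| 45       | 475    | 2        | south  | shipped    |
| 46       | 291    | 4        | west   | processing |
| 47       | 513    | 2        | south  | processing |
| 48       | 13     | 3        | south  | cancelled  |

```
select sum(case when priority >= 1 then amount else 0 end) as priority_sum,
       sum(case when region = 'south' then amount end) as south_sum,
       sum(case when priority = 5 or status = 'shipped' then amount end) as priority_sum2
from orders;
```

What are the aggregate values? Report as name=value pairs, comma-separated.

[priority_sum: priority >= 1]
order_id=40: ✓ → 384
order_id=41: ✓ → 26
order_id=42: ✓ → 443
order_id=43: ✓ → 383
order_id=44: ✓ → 406
order_id=45: ✓ → 475
order_id=46: ✓ → 291
order_id=47: ✓ → 513
order_id=48: ✓ → 13
priority_sum = 384 + 26 + 443 + 383 + 406 + 475 + 291 + 513 + 13 = 2934
—
[south_sum: region = 'south']
order_id=40: ✗
order_id=41: ✗
order_id=42: ✗
order_id=43: ✗
order_id=44: ✗
order_id=45: ✓ → 475
order_id=46: ✗
order_id=47: ✓ → 513
order_id=48: ✓ → 13
south_sum = 475 + 513 + 13 = 1001
—
[priority_sum2: priority = 5 or status = 'shipped']
order_id=40: ✓ → 384
order_id=41: ✓ → 26
order_id=42: ✓ → 443
order_id=43: ✗
order_id=44: ✓ → 406
order_id=45: ✓ → 475
order_id=46: ✗
order_id=47: ✗
order_id=48: ✗
priority_sum2 = 384 + 26 + 443 + 406 + 475 = 1734

priority_sum=2934, south_sum=1001, priority_sum2=1734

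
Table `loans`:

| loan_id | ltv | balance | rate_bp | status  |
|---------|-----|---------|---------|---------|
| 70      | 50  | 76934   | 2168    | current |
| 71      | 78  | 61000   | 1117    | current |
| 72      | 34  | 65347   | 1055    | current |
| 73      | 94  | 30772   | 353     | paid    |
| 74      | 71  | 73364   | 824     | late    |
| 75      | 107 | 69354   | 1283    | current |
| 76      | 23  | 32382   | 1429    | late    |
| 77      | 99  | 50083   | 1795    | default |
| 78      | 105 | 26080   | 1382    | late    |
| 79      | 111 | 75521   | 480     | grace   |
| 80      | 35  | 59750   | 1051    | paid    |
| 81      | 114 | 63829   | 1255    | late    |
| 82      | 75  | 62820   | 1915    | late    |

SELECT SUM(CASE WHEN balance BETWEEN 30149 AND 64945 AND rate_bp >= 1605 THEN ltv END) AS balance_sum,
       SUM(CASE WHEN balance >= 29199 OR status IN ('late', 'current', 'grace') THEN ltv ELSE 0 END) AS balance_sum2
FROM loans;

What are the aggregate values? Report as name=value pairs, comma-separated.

[balance_sum: balance BETWEEN 30149 AND 64945 AND rate_bp >= 1605]
loan_id=70: ✗
loan_id=71: ✗
loan_id=72: ✗
loan_id=73: ✗
loan_id=74: ✗
loan_id=75: ✗
loan_id=76: ✗
loan_id=77: ✓ → 99
loan_id=78: ✗
loan_id=79: ✗
loan_id=80: ✗
loan_id=81: ✗
loan_id=82: ✓ → 75
balance_sum = 99 + 75 = 174
—
[balance_sum2: balance >= 29199 OR status IN ('late', 'current', 'grace')]
loan_id=70: ✓ → 50
loan_id=71: ✓ → 78
loan_id=72: ✓ → 34
loan_id=73: ✓ → 94
loan_id=74: ✓ → 71
loan_id=75: ✓ → 107
loan_id=76: ✓ → 23
loan_id=77: ✓ → 99
loan_id=78: ✓ → 105
loan_id=79: ✓ → 111
loan_id=80: ✓ → 35
loan_id=81: ✓ → 114
loan_id=82: ✓ → 75
balance_sum2 = 50 + 78 + 34 + 94 + 71 + 107 + 23 + 99 + 105 + 111 + 35 + 114 + 75 = 996

balance_sum=174, balance_sum2=996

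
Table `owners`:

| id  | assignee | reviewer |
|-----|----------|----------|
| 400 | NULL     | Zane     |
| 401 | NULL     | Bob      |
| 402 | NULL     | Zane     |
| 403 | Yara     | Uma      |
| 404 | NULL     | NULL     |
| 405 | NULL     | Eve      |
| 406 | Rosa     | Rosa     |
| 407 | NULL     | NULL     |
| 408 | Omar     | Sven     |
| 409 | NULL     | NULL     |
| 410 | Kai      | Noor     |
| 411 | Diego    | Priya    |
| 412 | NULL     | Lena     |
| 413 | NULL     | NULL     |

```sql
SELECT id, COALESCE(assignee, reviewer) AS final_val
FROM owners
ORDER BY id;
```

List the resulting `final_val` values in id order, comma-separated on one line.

id=400: assignee=NULL, reviewer=Zane → Zane
id=401: assignee=NULL, reviewer=Bob → Bob
id=402: assignee=NULL, reviewer=Zane → Zane
id=403: assignee=Yara → Yara
id=404: assignee=NULL, reviewer=NULL (all NULL) → NULL
id=405: assignee=NULL, reviewer=Eve → Eve
id=406: assignee=Rosa → Rosa
id=407: assignee=NULL, reviewer=NULL (all NULL) → NULL
id=408: assignee=Omar → Omar
id=409: assignee=NULL, reviewer=NULL (all NULL) → NULL
id=410: assignee=Kai → Kai
id=411: assignee=Diego → Diego
id=412: assignee=NULL, reviewer=Lena → Lena
id=413: assignee=NULL, reviewer=NULL (all NULL) → NULL

Zane, Bob, Zane, Yara, NULL, Eve, Rosa, NULL, Omar, NULL, Kai, Diego, Lena, NULL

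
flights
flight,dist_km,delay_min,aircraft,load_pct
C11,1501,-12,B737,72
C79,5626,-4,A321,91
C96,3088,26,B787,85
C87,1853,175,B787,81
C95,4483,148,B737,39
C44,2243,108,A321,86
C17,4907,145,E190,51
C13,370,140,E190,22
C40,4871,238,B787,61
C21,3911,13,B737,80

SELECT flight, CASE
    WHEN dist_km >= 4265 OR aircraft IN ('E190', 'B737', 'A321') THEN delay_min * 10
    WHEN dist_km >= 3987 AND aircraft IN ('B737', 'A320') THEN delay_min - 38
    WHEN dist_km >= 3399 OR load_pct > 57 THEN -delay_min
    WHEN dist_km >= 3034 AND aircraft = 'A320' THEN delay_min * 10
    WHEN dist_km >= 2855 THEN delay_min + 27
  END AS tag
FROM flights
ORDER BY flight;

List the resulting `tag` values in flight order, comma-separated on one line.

flight=C11: dist_km >= 4265 OR aircraft IN ('E190', 'B737', 'A321') → -120
flight=C13: dist_km >= 4265 OR aircraft IN ('E190', 'B737', 'A321') → 1400
flight=C17: dist_km >= 4265 OR aircraft IN ('E190', 'B737', 'A321') → 1450
flight=C21: dist_km >= 4265 OR aircraft IN ('E190', 'B737', 'A321') → 130
flight=C40: dist_km >= 4265 OR aircraft IN ('E190', 'B737', 'A321') → 2380
flight=C44: dist_km >= 4265 OR aircraft IN ('E190', 'B737', 'A321') → 1080
flight=C79: dist_km >= 4265 OR aircraft IN ('E190', 'B737', 'A321') → -40
flight=C87: dist_km >= 3399 OR load_pct > 57 → -175
flight=C95: dist_km >= 4265 OR aircraft IN ('E190', 'B737', 'A321') → 1480
flight=C96: dist_km >= 3399 OR load_pct > 57 → -26

-120, 1400, 1450, 130, 2380, 1080, -40, -175, 1480, -26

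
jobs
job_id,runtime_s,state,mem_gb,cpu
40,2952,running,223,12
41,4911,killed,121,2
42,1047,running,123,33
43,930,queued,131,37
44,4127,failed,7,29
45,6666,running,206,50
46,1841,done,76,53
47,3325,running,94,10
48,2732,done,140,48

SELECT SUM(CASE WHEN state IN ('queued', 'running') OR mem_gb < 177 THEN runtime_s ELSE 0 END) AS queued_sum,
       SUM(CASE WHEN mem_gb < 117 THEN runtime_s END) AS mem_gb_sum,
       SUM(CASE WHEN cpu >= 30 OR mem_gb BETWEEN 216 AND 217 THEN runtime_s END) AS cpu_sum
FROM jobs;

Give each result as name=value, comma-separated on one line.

queued_sum=28531, mem_gb_sum=9293, cpu_sum=13216

[queued_sum: state IN ('queued', 'running') OR mem_gb < 177]
job_id=40: ✓ → 2952
job_id=41: ✓ → 4911
job_id=42: ✓ → 1047
job_id=43: ✓ → 930
job_id=44: ✓ → 4127
job_id=45: ✓ → 6666
job_id=46: ✓ → 1841
job_id=47: ✓ → 3325
job_id=48: ✓ → 2732
queued_sum = 2952 + 4911 + 1047 + 930 + 4127 + 6666 + 1841 + 3325 + 2732 = 28531
—
[mem_gb_sum: mem_gb < 117]
job_id=40: ✗
job_id=41: ✗
job_id=42: ✗
job_id=43: ✗
job_id=44: ✓ → 4127
job_id=45: ✗
job_id=46: ✓ → 1841
job_id=47: ✓ → 3325
job_id=48: ✗
mem_gb_sum = 4127 + 1841 + 3325 = 9293
—
[cpu_sum: cpu >= 30 OR mem_gb BETWEEN 216 AND 217]
job_id=40: ✗
job_id=41: ✗
job_id=42: ✓ → 1047
job_id=43: ✓ → 930
job_id=44: ✗
job_id=45: ✓ → 6666
job_id=46: ✓ → 1841
job_id=47: ✗
job_id=48: ✓ → 2732
cpu_sum = 1047 + 930 + 6666 + 1841 + 2732 = 13216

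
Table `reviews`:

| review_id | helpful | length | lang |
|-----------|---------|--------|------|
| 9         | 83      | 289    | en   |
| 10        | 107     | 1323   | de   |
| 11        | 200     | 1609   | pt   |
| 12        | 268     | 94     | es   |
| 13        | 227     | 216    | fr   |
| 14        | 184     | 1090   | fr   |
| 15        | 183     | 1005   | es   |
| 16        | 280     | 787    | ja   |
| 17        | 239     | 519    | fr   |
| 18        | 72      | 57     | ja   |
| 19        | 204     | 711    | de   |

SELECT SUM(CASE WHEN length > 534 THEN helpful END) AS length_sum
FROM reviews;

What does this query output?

1158

review_id=9: ✗
review_id=10: ✓ → 107
review_id=11: ✓ → 200
review_id=12: ✗
review_id=13: ✗
review_id=14: ✓ → 184
review_id=15: ✓ → 183
review_id=16: ✓ → 280
review_id=17: ✗
review_id=18: ✗
review_id=19: ✓ → 204
length_sum = 107 + 200 + 184 + 183 + 280 + 204 = 1158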